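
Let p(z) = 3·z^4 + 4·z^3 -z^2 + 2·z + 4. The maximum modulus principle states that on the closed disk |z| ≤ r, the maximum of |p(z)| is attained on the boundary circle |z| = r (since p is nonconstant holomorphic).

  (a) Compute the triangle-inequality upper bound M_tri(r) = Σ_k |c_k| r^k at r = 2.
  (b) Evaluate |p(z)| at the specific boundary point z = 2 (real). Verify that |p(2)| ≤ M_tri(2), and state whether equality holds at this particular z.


Coefficients: c_0 = 4, c_1 = 2, c_2 = -1, c_3 = 4, c_4 = 3. Radius r = 2.
Part (a). Triangle bound: M_tri(r) = Σ_k |c_k| r^k
  = |4|·2^0 + |2|·2^1 + |-1|·2^2 + |4|·2^3 + |3|·2^4
  = 4 + 4 + 4 + 32 + 48 = 92.
This bounds M(r) := max_{|z|=r} |p(z)| from above; equality holds iff all terms c_k z^k can be made to align in phase at a single z on |z|=r.
Part (b). At z = 2 (real, on the circle |z| = r):
  p(2) = (4)·2^0 + (2)·2^1 + (-1)·2^2 + (4)·2^3 + (3)·2^4 = 84.
  |p(2)| = 84.
Check: |p(2)| = 84 ≤ 92 = M_tri(2). ✓ Equality does not hold at z = 2 (the coefficients have mixed signs, so the terms do not all align in phase there).

M_tri(2) = 92; |p(2)| = 84; equality at z=2: no.


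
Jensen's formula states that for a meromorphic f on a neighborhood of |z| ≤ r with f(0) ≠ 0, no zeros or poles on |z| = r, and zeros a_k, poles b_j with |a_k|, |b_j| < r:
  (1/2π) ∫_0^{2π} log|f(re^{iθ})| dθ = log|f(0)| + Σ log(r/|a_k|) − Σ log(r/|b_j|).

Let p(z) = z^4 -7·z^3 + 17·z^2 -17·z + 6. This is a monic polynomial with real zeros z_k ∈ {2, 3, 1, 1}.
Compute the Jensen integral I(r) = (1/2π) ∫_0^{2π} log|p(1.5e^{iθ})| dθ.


Zeros: 1, 1, 2, 3; r = 1.5.
Inside |z| < r: 1, 1. Outside (|z| ≥ r): 2, 3.
p(0) = 6, so log|p(0)| = log(6) = 1.7918.
Apply Jensen: I(r) = log|p(0)| + Σ_k log(r/|z_k|), summed over zeros inside |z| < r.
  log(r/|z_k|) for z_k = 1: log(1.5/1) = 0.4055
  log(r/|z_k|) for z_k = 1: log(1.5/1) = 0.4055
  Outside zeros (2, 3) contribute nothing to the Jensen sum.
Sum over inside zeros: 0.8109.
I(r) = log|p(0)| + (inside sum) = 1.7918 + 0.8109 = 2.6027.
Note: since some zeros are outside |z| ≤ r, the simplified n·log(r) form does NOT apply — only the inside zeros contribute.

I(r) ≈ 2.6027.


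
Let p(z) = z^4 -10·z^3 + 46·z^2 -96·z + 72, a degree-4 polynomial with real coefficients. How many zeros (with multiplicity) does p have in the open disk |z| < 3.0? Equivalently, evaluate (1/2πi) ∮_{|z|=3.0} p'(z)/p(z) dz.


The zeros of p are: 2, (3 + 3i), (3 - 3i), 2.
Their magnitudes are: 2, 4.243, 4.243, 2.
Zeros with |z| < R = 3.0: 2, 2.
Count = 2.
By the argument principle, (1/2πi) ∮_{|z|=R} p'(z)/p(z) dz equals exactly this count.

Number of zeros inside |z| < 3.0: 2.


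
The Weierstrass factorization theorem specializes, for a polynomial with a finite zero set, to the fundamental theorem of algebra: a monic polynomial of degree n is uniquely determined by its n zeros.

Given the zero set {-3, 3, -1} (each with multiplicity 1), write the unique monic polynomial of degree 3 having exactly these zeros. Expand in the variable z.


The polynomial is p(z) = ∏_{α ∈ S} (z − α), where S = {-3, 3, -1}.
Expanding the product yields: p(z) = z^3 + z^2 -9·z -9.
The resulting polynomial has degree 3 and real coefficients as required.

p(z) = z^3 + z^2 -9·z -9.


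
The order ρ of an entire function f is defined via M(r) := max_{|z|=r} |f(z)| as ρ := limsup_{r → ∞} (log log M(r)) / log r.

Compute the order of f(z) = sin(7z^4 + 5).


Write sin(w) = (e^{iw} ± e^{−iw})/(2 or 2i), so |sin(w)| ≤ e^{|w|}. With w = 7z^4 + 5, |w| ≤ 7r^4 + 5 on |z|=r, giving M(r) ≤ e^{7r^4 + 5} and ρ ≤ 4. For the lower bound, choose z on |z|=r with 7z^4 purely imaginary of modulus 7r^4; then |sin(7z^4 + 5)| grows like e^{7r^4}/2, so ρ ≥ 4. Hence ρ = 4.
Therefore ρ = 4.

Order ρ = 4.


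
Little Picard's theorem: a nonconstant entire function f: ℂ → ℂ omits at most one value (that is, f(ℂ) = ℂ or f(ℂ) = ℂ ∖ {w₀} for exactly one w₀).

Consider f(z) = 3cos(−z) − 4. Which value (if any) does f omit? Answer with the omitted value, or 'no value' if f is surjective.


Little Picard bounds the complement of f(ℂ) to at most one point.
cos is entire and surjective onto ℂ: for every w ∈ ℂ, cos(ζ) = w has a solution ζ ∈ ℂ (e.g., via the complex inverse arccos). With ζ = −z this gives z = ζ/(-1). Then 3·cos(−z) takes every value in 3·ℂ = ℂ, and adding -4 is a bijection of ℂ. So f is surjective and omits no value. (Note: only on the real line is cos bounded by [−1, 1].)

Omitted value: no value.


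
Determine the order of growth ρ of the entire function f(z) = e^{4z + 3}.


|e^{4z + 3}| = e^{Re(4·z) + 3} ≤ e^{4|z|^1 + 3} = e^{4r^1 + 3} on |z| = r, so ρ ≤ 1. Choosing z on |z|=r so that 4·z is real positive (always possible by picking arg z appropriately) gives |f(z)| = e^{4r^1 + 3}, matching the bound. The additive constant 3 does not affect log log M(r) ~ 1·log r. Hence ρ = 1.
Therefore ρ = 1.

Order ρ = 1.


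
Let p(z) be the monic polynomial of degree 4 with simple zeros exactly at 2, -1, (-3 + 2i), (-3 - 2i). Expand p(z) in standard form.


The polynomial is p(z) = ∏_{α ∈ S} (z − α), where S = {2, -1, (-3 + 2i), (-3 - 2i)}.
Expanding the product yields: p(z) = z^4 + 5·z^3 + 5·z^2 -25·z -26.
Note conjugate pairs combine to real quadratics: (z − (-3+2i))(z − (-3−2i)) = z² + 6z + 13.
The resulting polynomial has degree 4 and real coefficients as required.

p(z) = z^4 + 5·z^3 + 5·z^2 -25·z -26.


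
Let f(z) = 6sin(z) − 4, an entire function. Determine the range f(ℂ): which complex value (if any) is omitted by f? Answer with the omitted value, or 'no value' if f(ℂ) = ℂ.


Little Picard bounds the complement of f(ℂ) to at most one point.
sin is entire and surjective onto ℂ: for every w ∈ ℂ, sin(ζ) = w has a solution ζ ∈ ℂ (e.g., via the complex inverse arcsin). With ζ = z this gives z = ζ/(1). Then 6·sin(z) takes every value in 6·ℂ = ℂ, and adding -4 is a bijection of ℂ. So f is surjective and omits no value. (Note: only on the real line is sin bounded by [−1, 1].)

Omitted value: no value.


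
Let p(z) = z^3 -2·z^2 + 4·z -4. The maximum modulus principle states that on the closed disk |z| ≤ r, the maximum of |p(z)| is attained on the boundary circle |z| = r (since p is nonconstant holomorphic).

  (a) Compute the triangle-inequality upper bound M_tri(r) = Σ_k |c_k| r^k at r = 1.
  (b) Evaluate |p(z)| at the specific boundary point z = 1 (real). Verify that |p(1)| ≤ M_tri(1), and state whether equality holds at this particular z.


Coefficients: c_0 = -4, c_1 = 4, c_2 = -2, c_3 = 1. Radius r = 1.
Part (a). Triangle bound: M_tri(r) = Σ_k |c_k| r^k
  = |-4|·1^0 + |4|·1^1 + |-2|·1^2 + |1|·1^3
  = 4 + 4 + 2 + 1 = 11.
This bounds M(r) := max_{|z|=r} |p(z)| from above; equality holds iff all terms c_k z^k can be made to align in phase at a single z on |z|=r.
Part (b). At z = 1 (real, on the circle |z| = r):
  p(1) = (-4)·1^0 + (4)·1^1 + (-2)·1^2 + (1)·1^3 = -1.
  |p(1)| = 1.
Check: |p(1)| = 1 ≤ 11 = M_tri(1). ✓ Equality does not hold at z = 1 (the coefficients have mixed signs, so the terms do not all align in phase there).

M_tri(1) = 11; |p(1)| = 1; equality at z=1: no.


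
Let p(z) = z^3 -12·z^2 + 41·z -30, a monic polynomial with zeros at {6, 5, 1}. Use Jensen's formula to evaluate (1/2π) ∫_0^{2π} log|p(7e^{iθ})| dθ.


Zeros: 1, 5, 6; r = 7.
Inside |z| < r: 1, 5, 6. Outside (|z| ≥ r): ∅.
p(0) = -30, so log|p(0)| = log(30) = 3.4012.
Apply Jensen: I(r) = log|p(0)| + Σ_k log(r/|z_k|), summed over zeros inside |z| < r.
  log(r/|z_k|) for z_k = 6: log(7/6) = 0.1542
  log(r/|z_k|) for z_k = 5: log(7/5) = 0.3365
  log(r/|z_k|) for z_k = 1: log(7/1) = 1.9459
Sum over inside zeros: 2.4365.
I(r) = log|p(0)| + (inside sum) = 3.4012 + 2.4365 = 5.8377.
Closed form (all zeros inside, monic): I(r) = n·log(r) = 3·log(7) = 5.8377. ✓

I(r) ≈ 5.8377.


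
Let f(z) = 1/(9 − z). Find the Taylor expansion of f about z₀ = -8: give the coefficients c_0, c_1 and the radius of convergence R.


Let w = z − z₀, so z = z₀ + w.
Then 9 − z = 9 − (z₀ + w) = (9 − z₀) − w = 17 − w.
f(z) = 1/(17 − w) = (1/(17)) · 1/(1 − w/(17)) = Σ_{n≥0} w^n / (17)^(n+1).
So c_n = 1/(17)^(n+1):
  c_0 = 1/(17)^1 = 1/17.
  c_1 = 1/(17)^2 = 1/289.
The series is valid for |w/d| < 1, i.e. |z − z₀| < |d|.
Radius of convergence: R = |9 − z₀| = |17| = 17 (distance from z₀ to the singularity z = 9).

c_0 = 1/17, c_1 = 1/289; R = 17.


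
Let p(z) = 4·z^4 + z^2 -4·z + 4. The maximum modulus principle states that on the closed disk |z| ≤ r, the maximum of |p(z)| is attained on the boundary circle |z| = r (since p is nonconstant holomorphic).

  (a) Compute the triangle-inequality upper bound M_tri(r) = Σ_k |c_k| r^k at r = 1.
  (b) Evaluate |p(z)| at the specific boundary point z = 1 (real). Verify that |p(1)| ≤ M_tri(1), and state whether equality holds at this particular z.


Coefficients: c_0 = 4, c_1 = -4, c_2 = 1, c_3 = 0, c_4 = 4. Radius r = 1.
Part (a). Triangle bound: M_tri(r) = Σ_k |c_k| r^k
  = |4|·1^0 + |-4|·1^1 + |1|·1^2 + |0|·1^3 + |4|·1^4
  = 4 + 4 + 1 + 0 + 4 = 13.
This bounds M(r) := max_{|z|=r} |p(z)| from above; equality holds iff all terms c_k z^k can be made to align in phase at a single z on |z|=r.
Part (b). At z = 1 (real, on the circle |z| = r):
  p(1) = (4)·1^0 + (-4)·1^1 + (1)·1^2 + (0)·1^3 + (4)·1^4 = 5.
  |p(1)| = 5.
Check: |p(1)| = 5 ≤ 13 = M_tri(1). ✓ Equality does not hold at z = 1 (the coefficients have mixed signs, so the terms do not all align in phase there).

M_tri(1) = 13; |p(1)| = 5; equality at z=1: no.


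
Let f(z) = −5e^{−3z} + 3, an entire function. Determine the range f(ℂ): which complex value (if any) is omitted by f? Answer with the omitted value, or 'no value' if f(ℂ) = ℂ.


Little Picard bounds the complement of f(ℂ) to at most one point.
e^{−3z} is never zero on ℂ, so -5·e^{−3z} takes every value in ℂ ∖ {0}. Adding 3 shifts the range to ℂ ∖ {3}. Thus f omits exactly the value 3.

Omitted value: 3.


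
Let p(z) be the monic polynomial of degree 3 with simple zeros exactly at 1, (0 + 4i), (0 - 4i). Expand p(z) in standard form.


The polynomial is p(z) = ∏_{α ∈ S} (z − α), where S = {1, (0 + 4i), (0 - 4i)}.
Expanding the product yields: p(z) = z^3 -z^2 + 16·z -16.
Note conjugate pairs combine to real quadratics: (z − (0+4i))(z − (0−4i)) = z² + 16.
The resulting polynomial has degree 3 and real coefficients as required.

p(z) = z^3 -z^2 + 16·z -16.


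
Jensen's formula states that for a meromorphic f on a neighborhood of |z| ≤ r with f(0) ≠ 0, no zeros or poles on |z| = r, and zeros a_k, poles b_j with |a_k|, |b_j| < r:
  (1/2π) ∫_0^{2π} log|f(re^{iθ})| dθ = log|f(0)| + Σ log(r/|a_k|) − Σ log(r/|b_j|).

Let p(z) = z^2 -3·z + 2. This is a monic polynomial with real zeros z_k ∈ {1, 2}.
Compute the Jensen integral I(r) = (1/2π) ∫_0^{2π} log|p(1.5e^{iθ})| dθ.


Zeros: 1, 2; r = 1.5.
Inside |z| < r: 1. Outside (|z| ≥ r): 2.
p(0) = 2, so log|p(0)| = log(2) = 0.6931.
Apply Jensen: I(r) = log|p(0)| + Σ_k log(r/|z_k|), summed over zeros inside |z| < r.
  log(r/|z_k|) for z_k = 1: log(1.5/1) = 0.4055
  Outside zeros (2) contribute nothing to the Jensen sum.
Sum over inside zeros: 0.4055.
I(r) = log|p(0)| + (inside sum) = 0.6931 + 0.4055 = 1.0986.
Note: since some zeros are outside |z| ≤ r, the simplified n·log(r) form does NOT apply — only the inside zeros contribute.

I(r) ≈ 1.0986.


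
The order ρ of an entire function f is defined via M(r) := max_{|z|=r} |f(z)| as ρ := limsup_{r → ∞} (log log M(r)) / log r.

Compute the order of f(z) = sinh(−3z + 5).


sinh(w) is a linear combination of e^{iw} and e^{−iw} (or e^w, e^{−w} in the hyperbolic case), so |sinh(w)| ≤ e^{|w|}. With w = −3z + 5, |w| ≤ 3|z| + 5 = 3r + 5 on |z| = r, giving M(r) ≤ e^{3r + 5}, so ρ ≤ 1. On a suitable ray (z = it for sin/cos; z = t for sinh/cosh, t real → ∞), |sinh(−3z + 5)| grows like e^{3|t|}/2, so ρ ≥ 1. Hence ρ = 1.
Therefore ρ = 1.

Order ρ = 1.


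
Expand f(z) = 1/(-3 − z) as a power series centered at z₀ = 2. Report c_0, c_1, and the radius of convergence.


Let w = z − z₀, so z = z₀ + w.
Then -3 − z = -3 − (z₀ + w) = (-3 − z₀) − w = -5 − w.
f(z) = 1/(-5 − w) = (1/(-5)) · 1/(1 − w/(-5)) = Σ_{n≥0} w^n / (-5)^(n+1).
So c_n = 1/(-5)^(n+1):
  c_0 = 1/(-5)^1 = -1/5.
  c_1 = 1/(-5)^2 = 1/25.
The series is valid for |w/d| < 1, i.e. |z − z₀| < |d|.
Radius of convergence: R = |-3 − z₀| = |-5| = 5 (distance from z₀ to the singularity z = -3).

c_0 = -1/5, c_1 = 1/25; R = 5.


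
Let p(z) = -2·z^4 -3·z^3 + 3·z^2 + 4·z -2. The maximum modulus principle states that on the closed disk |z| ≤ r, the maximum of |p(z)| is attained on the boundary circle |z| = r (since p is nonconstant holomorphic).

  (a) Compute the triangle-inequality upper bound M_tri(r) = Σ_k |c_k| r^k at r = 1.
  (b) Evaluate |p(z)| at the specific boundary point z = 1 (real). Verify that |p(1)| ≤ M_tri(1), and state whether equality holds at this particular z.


Coefficients: c_0 = -2, c_1 = 4, c_2 = 3, c_3 = -3, c_4 = -2. Radius r = 1.
Part (a). Triangle bound: M_tri(r) = Σ_k |c_k| r^k
  = |-2|·1^0 + |4|·1^1 + |3|·1^2 + |-3|·1^3 + |-2|·1^4
  = 2 + 4 + 3 + 3 + 2 = 14.
This bounds M(r) := max_{|z|=r} |p(z)| from above; equality holds iff all terms c_k z^k can be made to align in phase at a single z on |z|=r.
Part (b). At z = 1 (real, on the circle |z| = r):
  p(1) = (-2)·1^0 + (4)·1^1 + (3)·1^2 + (-3)·1^3 + (-2)·1^4 = 0.
  |p(1)| = 0.
Check: |p(1)| = 0 ≤ 14 = M_tri(1). ✓ Equality does not hold at z = 1 (the coefficients have mixed signs, so the terms do not all align in phase there).

M_tri(1) = 14; |p(1)| = 0; equality at z=1: no.


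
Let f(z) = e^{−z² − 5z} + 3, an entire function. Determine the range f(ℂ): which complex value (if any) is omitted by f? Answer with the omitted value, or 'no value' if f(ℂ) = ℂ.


Little Picard bounds the complement of f(ℂ) to at most one point.
The exponent g(z) = −z² − 5z is a nonconstant polynomial, hence surjective onto ℂ. So e^{g(z)} takes every value in {e^w : w ∈ ℂ} = ℂ ∖ {0}. Adding 3 shifts the range to ℂ ∖ {3}. f omits exactly 3.

Omitted value: 3.


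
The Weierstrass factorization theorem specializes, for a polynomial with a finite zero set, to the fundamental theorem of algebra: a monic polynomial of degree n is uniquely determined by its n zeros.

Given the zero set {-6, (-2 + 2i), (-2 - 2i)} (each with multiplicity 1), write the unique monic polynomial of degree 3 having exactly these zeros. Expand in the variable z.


The polynomial is p(z) = ∏_{α ∈ S} (z − α), where S = {-6, (-2 + 2i), (-2 - 2i)}.
Expanding the product yields: p(z) = z^3 + 10·z^2 + 32·z + 48.
Note conjugate pairs combine to real quadratics: (z − (-2+2i))(z − (-2−2i)) = z² + 4z + 8.
The resulting polynomial has degree 3 and real coefficients as required.

p(z) = z^3 + 10·z^2 + 32·z + 48.


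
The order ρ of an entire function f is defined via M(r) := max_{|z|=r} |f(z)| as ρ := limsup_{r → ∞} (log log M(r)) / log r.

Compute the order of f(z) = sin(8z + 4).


sin(w) is a linear combination of e^{iw} and e^{−iw} (or e^w, e^{−w} in the hyperbolic case), so |sin(w)| ≤ e^{|w|}. With w = 8z + 4, |w| ≤ 8|z| + 4 = 8r + 4 on |z| = r, giving M(r) ≤ e^{8r + 4}, so ρ ≤ 1. On a suitable ray (z = it for sin/cos; z = t for sinh/cosh, t real → ∞), |sin(8z + 4)| grows like e^{8|t|}/2, so ρ ≥ 1. Hence ρ = 1.
Therefore ρ = 1.

Order ρ = 1.


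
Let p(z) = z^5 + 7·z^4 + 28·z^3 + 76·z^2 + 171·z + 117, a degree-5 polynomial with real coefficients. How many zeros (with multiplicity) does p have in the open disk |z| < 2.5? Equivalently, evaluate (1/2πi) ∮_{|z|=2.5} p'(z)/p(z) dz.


The zeros of p are: (-3 + 2i), (-3 - 2i), (0 + 3i), (0 - 3i), -1.
Their magnitudes are: 3.606, 3.606, 3, 3, 1.
Zeros with |z| < R = 2.5: -1.
Count = 1.
By the argument principle, (1/2πi) ∮_{|z|=R} p'(z)/p(z) dz equals exactly this count.

Number of zeros inside |z| < 2.5: 1.


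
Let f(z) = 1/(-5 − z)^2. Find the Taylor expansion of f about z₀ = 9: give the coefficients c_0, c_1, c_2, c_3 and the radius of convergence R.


Let w = z − z₀, so z = z₀ + w.
Then -5 − z = -5 − (z₀ + w) = (-5 − z₀) − w = -14 − w.
f(z) = 1/(-14 − w)^2 = (1/(-14)^2) · (1 − w/(-14))^{−2}.
By the binomial series (1−u)^{−2} = Σ_{n≥0} C(n+1, 1) u^n for |u|<1, with u = w/(-14):
  c_n = C(n+1, 1) / (-14)^(n+2).
  c_0 = 1/(-14)^2 = 1/196.
  c_1 = 2/(-14)^3 = -1/1372.
  c_2 = 3/(-14)^4 = 3/38416.
  c_3 = 4/(-14)^5 = -1/134456.
The series is valid for |w/d| < 1, i.e. |z − z₀| < |d|.
Radius of convergence: R = |-5 − z₀| = |-14| = 14 (distance from z₀ to the singularity z = -5).

c_0 = 1/196, c_1 = -1/1372, c_2 = 3/38416, c_3 = -1/134456; R = 14.


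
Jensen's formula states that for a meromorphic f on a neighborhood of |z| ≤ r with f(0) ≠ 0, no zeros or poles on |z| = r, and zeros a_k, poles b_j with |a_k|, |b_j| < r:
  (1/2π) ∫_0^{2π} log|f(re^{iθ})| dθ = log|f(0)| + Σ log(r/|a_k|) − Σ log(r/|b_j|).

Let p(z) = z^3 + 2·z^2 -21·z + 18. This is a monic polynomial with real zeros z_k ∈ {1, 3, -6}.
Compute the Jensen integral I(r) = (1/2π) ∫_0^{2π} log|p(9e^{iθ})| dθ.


Zeros: -6, 1, 3; r = 9.
Inside |z| < r: -6, 1, 3. Outside (|z| ≥ r): ∅.
p(0) = 18, so log|p(0)| = log(18) = 2.8904.
Apply Jensen: I(r) = log|p(0)| + Σ_k log(r/|z_k|), summed over zeros inside |z| < r.
  log(r/|z_k|) for z_k = 1: log(9/1) = 2.1972
  log(r/|z_k|) for z_k = 3: log(9/3) = 1.0986
  log(r/|z_k|) for z_k = -6: log(9/6) = 0.4055
Sum over inside zeros: 3.7013.
I(r) = log|p(0)| + (inside sum) = 2.8904 + 3.7013 = 6.5917.
Closed form (all zeros inside, monic): I(r) = n·log(r) = 3·log(9) = 6.5917. ✓

I(r) ≈ 6.5917.


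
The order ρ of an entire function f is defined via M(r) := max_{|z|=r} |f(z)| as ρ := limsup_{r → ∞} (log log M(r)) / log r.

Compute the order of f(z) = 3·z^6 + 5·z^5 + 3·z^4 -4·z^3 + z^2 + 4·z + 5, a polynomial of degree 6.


|f(z)| ≤ Σ|c_k|·r^k = O(r^6) as r → ∞. Polynomial growth is O(e^{r^ε}) for every ε > 0 (since r^6/e^{r^ε} → 0), so ρ ≤ ε for all ε > 0, i.e. ρ = 0. Every nonconstant polynomial has order 0.
Therefore ρ = 0.

Order ρ = 0.


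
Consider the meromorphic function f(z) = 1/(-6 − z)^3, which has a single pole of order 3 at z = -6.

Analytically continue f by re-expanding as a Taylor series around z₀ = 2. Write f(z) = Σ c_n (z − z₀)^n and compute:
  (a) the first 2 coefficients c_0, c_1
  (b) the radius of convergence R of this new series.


Let w = z − z₀, so z = z₀ + w.
Then -6 − z = -6 − (z₀ + w) = (-6 − z₀) − w = -8 − w.
f(z) = 1/(-8 − w)^3 = (1/(-8)^3) · (1 − w/(-8))^{−3}.
By the binomial series (1−u)^{−3} = Σ_{n≥0} C(n+2, 2) u^n for |u|<1, with u = w/(-8):
  c_n = C(n+2, 2) / (-8)^(n+3).
  c_0 = 1/(-8)^3 = -1/512.
  c_1 = 3/(-8)^4 = 3/4096.
The series is valid for |w/d| < 1, i.e. |z − z₀| < |d|.
Radius of convergence: R = |-6 − z₀| = |-8| = 8 (distance from z₀ to the singularity z = -6).

c_0 = -1/512, c_1 = 3/4096; R = 8.


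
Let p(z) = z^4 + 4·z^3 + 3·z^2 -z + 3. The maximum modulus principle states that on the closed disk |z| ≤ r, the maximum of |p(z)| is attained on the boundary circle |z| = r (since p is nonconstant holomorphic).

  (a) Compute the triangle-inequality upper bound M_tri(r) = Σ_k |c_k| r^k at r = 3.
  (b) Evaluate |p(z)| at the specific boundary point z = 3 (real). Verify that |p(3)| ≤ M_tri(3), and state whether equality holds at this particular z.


Coefficients: c_0 = 3, c_1 = -1, c_2 = 3, c_3 = 4, c_4 = 1. Radius r = 3.
Part (a). Triangle bound: M_tri(r) = Σ_k |c_k| r^k
  = |3|·3^0 + |-1|·3^1 + |3|·3^2 + |4|·3^3 + |1|·3^4
  = 3 + 3 + 27 + 108 + 81 = 222.
This bounds M(r) := max_{|z|=r} |p(z)| from above; equality holds iff all terms c_k z^k can be made to align in phase at a single z on |z|=r.
Part (b). At z = 3 (real, on the circle |z| = r):
  p(3) = (3)·3^0 + (-1)·3^1 + (3)·3^2 + (4)·3^3 + (1)·3^4 = 216.
  |p(3)| = 216.
Check: |p(3)| = 216 ≤ 222 = M_tri(3). ✓ Equality does not hold at z = 3 (the coefficients have mixed signs, so the terms do not all align in phase there).

M_tri(3) = 222; |p(3)| = 216; equality at z=3: no.


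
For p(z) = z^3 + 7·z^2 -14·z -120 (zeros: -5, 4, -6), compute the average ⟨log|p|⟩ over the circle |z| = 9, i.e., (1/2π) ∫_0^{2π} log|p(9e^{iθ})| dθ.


Zeros: -6, -5, 4; r = 9.
Inside |z| < r: -6, -5, 4. Outside (|z| ≥ r): ∅.
p(0) = -120, so log|p(0)| = log(120) = 4.7875.
Apply Jensen: I(r) = log|p(0)| + Σ_k log(r/|z_k|), summed over zeros inside |z| < r.
  log(r/|z_k|) for z_k = -5: log(9/5) = 0.5878
  log(r/|z_k|) for z_k = 4: log(9/4) = 0.8109
  log(r/|z_k|) for z_k = -6: log(9/6) = 0.4055
Sum over inside zeros: 1.8042.
I(r) = log|p(0)| + (inside sum) = 4.7875 + 1.8042 = 6.5917.
Closed form (all zeros inside, monic): I(r) = n·log(r) = 3·log(9) = 6.5917. ✓

I(r) ≈ 6.5917.


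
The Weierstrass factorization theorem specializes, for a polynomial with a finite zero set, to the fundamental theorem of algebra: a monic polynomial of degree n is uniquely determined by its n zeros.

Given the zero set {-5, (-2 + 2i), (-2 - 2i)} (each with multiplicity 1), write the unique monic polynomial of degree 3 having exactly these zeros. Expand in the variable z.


The polynomial is p(z) = ∏_{α ∈ S} (z − α), where S = {-5, (-2 + 2i), (-2 - 2i)}.
Expanding the product yields: p(z) = z^3 + 9·z^2 + 28·z + 40.
Note conjugate pairs combine to real quadratics: (z − (-2+2i))(z − (-2−2i)) = z² + 4z + 8.
The resulting polynomial has degree 3 and real coefficients as required.

p(z) = z^3 + 9·z^2 + 28·z + 40.


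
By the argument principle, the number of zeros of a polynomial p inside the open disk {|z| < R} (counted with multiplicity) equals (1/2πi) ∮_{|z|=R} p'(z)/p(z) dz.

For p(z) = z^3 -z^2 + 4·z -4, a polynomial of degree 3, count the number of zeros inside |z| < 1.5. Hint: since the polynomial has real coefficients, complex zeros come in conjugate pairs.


The zeros of p are: (0 + 2i), (0 - 2i), 1.
Their magnitudes are: 2, 2, 1.
Zeros with |z| < R = 1.5: 1.
Count = 1.
By the argument principle, (1/2πi) ∮_{|z|=R} p'(z)/p(z) dz equals exactly this count.

Number of zeros inside |z| < 1.5: 1.


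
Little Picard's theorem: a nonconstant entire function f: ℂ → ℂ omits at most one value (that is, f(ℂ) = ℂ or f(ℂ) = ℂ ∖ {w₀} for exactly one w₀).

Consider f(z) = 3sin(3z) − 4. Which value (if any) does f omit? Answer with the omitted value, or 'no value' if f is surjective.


Little Picard bounds the complement of f(ℂ) to at most one point.
sin is entire and surjective onto ℂ: for every w ∈ ℂ, sin(ζ) = w has a solution ζ ∈ ℂ (e.g., via the complex inverse arcsin). With ζ = 3z this gives z = ζ/(3). Then 3·sin(3z) takes every value in 3·ℂ = ℂ, and adding -4 is a bijection of ℂ. So f is surjective and omits no value. (Note: only on the real line is sin bounded by [−1, 1].)

Omitted value: no value.


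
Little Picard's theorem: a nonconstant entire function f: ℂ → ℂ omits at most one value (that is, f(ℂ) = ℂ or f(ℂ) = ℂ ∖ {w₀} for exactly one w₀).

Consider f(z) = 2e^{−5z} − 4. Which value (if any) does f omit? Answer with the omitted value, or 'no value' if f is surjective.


Little Picard bounds the complement of f(ℂ) to at most one point.
e^{−5z} is never zero on ℂ, so 2·e^{−5z} takes every value in ℂ ∖ {0}. Adding -4 shifts the range to ℂ ∖ {-4}. Thus f omits exactly the value -4.

Omitted value: -4.


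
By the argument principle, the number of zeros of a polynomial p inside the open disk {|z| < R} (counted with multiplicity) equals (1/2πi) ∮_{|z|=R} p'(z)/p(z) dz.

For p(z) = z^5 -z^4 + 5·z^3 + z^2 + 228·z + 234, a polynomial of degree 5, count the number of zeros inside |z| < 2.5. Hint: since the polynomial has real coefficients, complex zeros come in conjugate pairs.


The zeros of p are: (3 + 3i), (3 - 3i), -1, (-2 + 3i), (-2 - 3i).
Their magnitudes are: 4.243, 4.243, 1, 3.606, 3.606.
Zeros with |z| < R = 2.5: -1.
Count = 1.
By the argument principle, (1/2πi) ∮_{|z|=R} p'(z)/p(z) dz equals exactly this count.

Number of zeros inside |z| < 2.5: 1.


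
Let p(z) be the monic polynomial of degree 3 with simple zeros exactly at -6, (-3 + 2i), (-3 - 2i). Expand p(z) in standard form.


The polynomial is p(z) = ∏_{α ∈ S} (z − α), where S = {-6, (-3 + 2i), (-3 - 2i)}.
Expanding the product yields: p(z) = z^3 + 12·z^2 + 49·z + 78.
Note conjugate pairs combine to real quadratics: (z − (-3+2i))(z − (-3−2i)) = z² + 6z + 13.
The resulting polynomial has degree 3 and real coefficients as required.

p(z) = z^3 + 12·z^2 + 49·z + 78.


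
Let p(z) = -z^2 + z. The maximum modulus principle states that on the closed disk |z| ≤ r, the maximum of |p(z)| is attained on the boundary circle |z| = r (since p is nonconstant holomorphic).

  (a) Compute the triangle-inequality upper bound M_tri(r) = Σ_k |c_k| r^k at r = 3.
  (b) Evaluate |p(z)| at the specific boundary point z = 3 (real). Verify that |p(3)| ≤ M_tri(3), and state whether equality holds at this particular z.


Coefficients: c_0 = 0, c_1 = 1, c_2 = -1. Radius r = 3.
Part (a). Triangle bound: M_tri(r) = Σ_k |c_k| r^k
  = |0|·3^0 + |1|·3^1 + |-1|·3^2
  = 0 + 3 + 9 = 12.
This bounds M(r) := max_{|z|=r} |p(z)| from above; equality holds iff all terms c_k z^k can be made to align in phase at a single z on |z|=r.
Part (b). At z = 3 (real, on the circle |z| = r):
  p(3) = (0)·3^0 + (1)·3^1 + (-1)·3^2 = -6.
  |p(3)| = 6.
Check: |p(3)| = 6 ≤ 12 = M_tri(3). ✓ Equality does not hold at z = 3 (the coefficients have mixed signs, so the terms do not all align in phase there).

M_tri(3) = 12; |p(3)| = 6; equality at z=3: no.


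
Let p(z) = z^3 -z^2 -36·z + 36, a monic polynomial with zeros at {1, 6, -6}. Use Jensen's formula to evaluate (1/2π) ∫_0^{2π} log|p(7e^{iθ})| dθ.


Zeros: -6, 1, 6; r = 7.
Inside |z| < r: -6, 1, 6. Outside (|z| ≥ r): ∅.
p(0) = 36, so log|p(0)| = log(36) = 3.5835.
Apply Jensen: I(r) = log|p(0)| + Σ_k log(r/|z_k|), summed over zeros inside |z| < r.
  log(r/|z_k|) for z_k = 1: log(7/1) = 1.9459
  log(r/|z_k|) for z_k = 6: log(7/6) = 0.1542
  log(r/|z_k|) for z_k = -6: log(7/6) = 0.1542
Sum over inside zeros: 2.2542.
I(r) = log|p(0)| + (inside sum) = 3.5835 + 2.2542 = 5.8377.
Closed form (all zeros inside, monic): I(r) = n·log(r) = 3·log(7) = 5.8377. ✓

I(r) ≈ 5.8377.


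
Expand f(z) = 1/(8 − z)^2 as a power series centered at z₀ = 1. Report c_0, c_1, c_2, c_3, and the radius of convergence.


Let w = z − z₀, so z = z₀ + w.
Then 8 − z = 8 − (z₀ + w) = (8 − z₀) − w = 7 − w.
f(z) = 1/(7 − w)^2 = (1/(7)^2) · (1 − w/(7))^{−2}.
By the binomial series (1−u)^{−2} = Σ_{n≥0} C(n+1, 1) u^n for |u|<1, with u = w/(7):
  c_n = C(n+1, 1) / (7)^(n+2).
  c_0 = 1/(7)^2 = 1/49.
  c_1 = 2/(7)^3 = 2/343.
  c_2 = 3/(7)^4 = 3/2401.
  c_3 = 4/(7)^5 = 4/16807.
The series is valid for |w/d| < 1, i.e. |z − z₀| < |d|.
Radius of convergence: R = |8 − z₀| = |7| = 7 (distance from z₀ to the singularity z = 8).

c_0 = 1/49, c_1 = 2/343, c_2 = 3/2401, c_3 = 4/16807; R = 7.


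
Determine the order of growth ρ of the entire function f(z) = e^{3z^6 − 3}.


|e^{3z^6 − 3}| = e^{Re(3·z^6) + -3} ≤ e^{3|z|^6 + -3} = e^{3r^6 + -3} on |z| = r, so ρ ≤ 6. Choosing z on |z|=r so that 3·z^6 is real positive (always possible by picking arg z appropriately) gives |f(z)| = e^{3r^6 + -3}, matching the bound. The additive constant -3 does not affect log log M(r) ~ 6·log r. Hence ρ = 6.
Therefore ρ = 6.

Order ρ = 6.


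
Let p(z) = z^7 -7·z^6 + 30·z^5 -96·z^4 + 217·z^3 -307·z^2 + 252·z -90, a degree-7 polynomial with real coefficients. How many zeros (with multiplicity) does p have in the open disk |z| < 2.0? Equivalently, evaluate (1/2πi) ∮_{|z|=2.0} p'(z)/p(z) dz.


The zeros of p are: (1 + 1i), (1 - 1i), (2 + 1i), (2 - 1i), (0 + 3i), (0 - 3i), 1.
Their magnitudes are: 1.414, 1.414, 2.236, 2.236, 3, 3, 1.
Zeros with |z| < R = 2.0: (1 + 1i), (1 - 1i), 1.
Count = 3.
By the argument principle, (1/2πi) ∮_{|z|=R} p'(z)/p(z) dz equals exactly this count.

Number of zeros inside |z| < 2.0: 3.


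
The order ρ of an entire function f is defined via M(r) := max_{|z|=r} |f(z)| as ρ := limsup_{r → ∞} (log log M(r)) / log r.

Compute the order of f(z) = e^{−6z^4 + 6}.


|e^{−6z^4 + 6}| = e^{Re(-6·z^4) + 6} ≤ e^{6|z|^4 + 6} = e^{6r^4 + 6} on |z| = r, so ρ ≤ 4. Choosing z on |z|=r so that -6·z^4 is real positive (always possible by picking arg z appropriately) gives |f(z)| = e^{6r^4 + 6}, matching the bound. The additive constant 6 does not affect log log M(r) ~ 4·log r. Hence ρ = 4.
Therefore ρ = 4.

Order ρ = 4.


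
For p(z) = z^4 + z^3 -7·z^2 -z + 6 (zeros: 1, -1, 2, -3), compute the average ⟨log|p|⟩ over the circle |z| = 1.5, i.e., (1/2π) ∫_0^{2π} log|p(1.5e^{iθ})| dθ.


Zeros: -3, -1, 1, 2; r = 1.5.
Inside |z| < r: -1, 1. Outside (|z| ≥ r): -3, 2.
p(0) = 6, so log|p(0)| = log(6) = 1.7918.
Apply Jensen: I(r) = log|p(0)| + Σ_k log(r/|z_k|), summed over zeros inside |z| < r.
  log(r/|z_k|) for z_k = 1: log(1.5/1) = 0.4055
  log(r/|z_k|) for z_k = -1: log(1.5/1) = 0.4055
  Outside zeros (-3, 2) contribute nothing to the Jensen sum.
Sum over inside zeros: 0.8109.
I(r) = log|p(0)| + (inside sum) = 1.7918 + 0.8109 = 2.6027.
Note: since some zeros are outside |z| ≤ r, the simplified n·log(r) form does NOT apply — only the inside zeros contribute.

I(r) ≈ 2.6027.


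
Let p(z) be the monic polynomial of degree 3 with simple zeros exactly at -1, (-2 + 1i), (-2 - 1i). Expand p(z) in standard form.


The polynomial is p(z) = ∏_{α ∈ S} (z − α), where S = {-1, (-2 + 1i), (-2 - 1i)}.
Expanding the product yields: p(z) = z^3 + 5·z^2 + 9·z + 5.
Note conjugate pairs combine to real quadratics: (z − (-2+1i))(z − (-2−1i)) = z² + 4z + 5.
The resulting polynomial has degree 3 and real coefficients as required.

p(z) = z^3 + 5·z^2 + 9·z + 5.


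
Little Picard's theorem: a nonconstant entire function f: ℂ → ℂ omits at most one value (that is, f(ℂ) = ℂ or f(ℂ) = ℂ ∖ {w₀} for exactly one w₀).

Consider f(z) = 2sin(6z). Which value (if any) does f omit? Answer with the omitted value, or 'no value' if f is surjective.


Little Picard bounds the complement of f(ℂ) to at most one point.
sin is entire and surjective onto ℂ: for every w ∈ ℂ, sin(ζ) = w has a solution ζ ∈ ℂ (e.g., via the complex inverse arcsin). With ζ = 6z this gives z = ζ/(6). Then 2·sin(6z) takes every value in 2·ℂ = ℂ, and adding 0 is a bijection of ℂ. So f is surjective and omits no value. (Note: only on the real line is sin bounded by [−1, 1].)

Omitted value: no value.


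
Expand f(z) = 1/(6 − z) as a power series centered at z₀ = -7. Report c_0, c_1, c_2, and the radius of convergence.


Let w = z − z₀, so z = z₀ + w.
Then 6 − z = 6 − (z₀ + w) = (6 − z₀) − w = 13 − w.
f(z) = 1/(13 − w) = (1/(13)) · 1/(1 − w/(13)) = Σ_{n≥0} w^n / (13)^(n+1).
So c_n = 1/(13)^(n+1):
  c_0 = 1/(13)^1 = 1/13.
  c_1 = 1/(13)^2 = 1/169.
  c_2 = 1/(13)^3 = 1/2197.
The series is valid for |w/d| < 1, i.e. |z − z₀| < |d|.
Radius of convergence: R = |6 − z₀| = |13| = 13 (distance from z₀ to the singularity z = 6).

c_0 = 1/13, c_1 = 1/169, c_2 = 1/2197; R = 13.


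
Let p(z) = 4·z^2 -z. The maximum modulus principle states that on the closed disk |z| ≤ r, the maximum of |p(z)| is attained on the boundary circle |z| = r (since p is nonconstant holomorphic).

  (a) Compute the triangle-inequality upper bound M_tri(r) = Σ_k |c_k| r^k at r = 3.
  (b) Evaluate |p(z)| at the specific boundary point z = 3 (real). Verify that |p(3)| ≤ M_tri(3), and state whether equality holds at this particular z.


Coefficients: c_0 = 0, c_1 = -1, c_2 = 4. Radius r = 3.
Part (a). Triangle bound: M_tri(r) = Σ_k |c_k| r^k
  = |0|·3^0 + |-1|·3^1 + |4|·3^2
  = 0 + 3 + 36 = 39.
This bounds M(r) := max_{|z|=r} |p(z)| from above; equality holds iff all terms c_k z^k can be made to align in phase at a single z on |z|=r.
Part (b). At z = 3 (real, on the circle |z| = r):
  p(3) = (0)·3^0 + (-1)·3^1 + (4)·3^2 = 33.
  |p(3)| = 33.
Check: |p(3)| = 33 ≤ 39 = M_tri(3). ✓ Equality does not hold at z = 3 (the coefficients have mixed signs, so the terms do not all align in phase there).

M_tri(3) = 39; |p(3)| = 33; equality at z=3: no.


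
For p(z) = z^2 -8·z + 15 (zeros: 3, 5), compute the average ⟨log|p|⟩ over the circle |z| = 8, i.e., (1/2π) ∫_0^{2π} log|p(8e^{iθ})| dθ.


Zeros: 3, 5; r = 8.
Inside |z| < r: 3, 5. Outside (|z| ≥ r): ∅.
p(0) = 15, so log|p(0)| = log(15) = 2.7081.
Apply Jensen: I(r) = log|p(0)| + Σ_k log(r/|z_k|), summed over zeros inside |z| < r.
  log(r/|z_k|) for z_k = 3: log(8/3) = 0.9808
  log(r/|z_k|) for z_k = 5: log(8/5) = 0.4700
Sum over inside zeros: 1.4508.
I(r) = log|p(0)| + (inside sum) = 2.7081 + 1.4508 = 4.1589.
Closed form (all zeros inside, monic): I(r) = n·log(r) = 2·log(8) = 4.1589. ✓

I(r) ≈ 4.1589.


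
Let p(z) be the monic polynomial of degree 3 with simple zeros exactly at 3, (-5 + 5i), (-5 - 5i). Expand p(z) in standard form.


The polynomial is p(z) = ∏_{α ∈ S} (z − α), where S = {3, (-5 + 5i), (-5 - 5i)}.
Expanding the product yields: p(z) = z^3 + 7·z^2 + 20·z -150.
Note conjugate pairs combine to real quadratics: (z − (-5+5i))(z − (-5−5i)) = z² + 10z + 50.
The resulting polynomial has degree 3 and real coefficients as required.

p(z) = z^3 + 7·z^2 + 20·z -150.


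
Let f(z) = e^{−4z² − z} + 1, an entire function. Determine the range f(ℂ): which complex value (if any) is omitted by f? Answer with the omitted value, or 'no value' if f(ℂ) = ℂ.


Little Picard bounds the complement of f(ℂ) to at most one point.
The exponent g(z) = −4z² − z is a nonconstant polynomial, hence surjective onto ℂ. So e^{g(z)} takes every value in {e^w : w ∈ ℂ} = ℂ ∖ {0}. Adding 1 shifts the range to ℂ ∖ {1}. f omits exactly 1.

Omitted value: 1.


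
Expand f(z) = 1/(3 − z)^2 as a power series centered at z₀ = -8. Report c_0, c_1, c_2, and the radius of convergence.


Let w = z − z₀, so z = z₀ + w.
Then 3 − z = 3 − (z₀ + w) = (3 − z₀) − w = 11 − w.
f(z) = 1/(11 − w)^2 = (1/(11)^2) · (1 − w/(11))^{−2}.
By the binomial series (1−u)^{−2} = Σ_{n≥0} C(n+1, 1) u^n for |u|<1, with u = w/(11):
  c_n = C(n+1, 1) / (11)^(n+2).
  c_0 = 1/(11)^2 = 1/121.
  c_1 = 2/(11)^3 = 2/1331.
  c_2 = 3/(11)^4 = 3/14641.
The series is valid for |w/d| < 1, i.e. |z − z₀| < |d|.
Radius of convergence: R = |3 − z₀| = |11| = 11 (distance from z₀ to the singularity z = 3).

c_0 = 1/121, c_1 = 2/1331, c_2 = 3/14641; R = 11.


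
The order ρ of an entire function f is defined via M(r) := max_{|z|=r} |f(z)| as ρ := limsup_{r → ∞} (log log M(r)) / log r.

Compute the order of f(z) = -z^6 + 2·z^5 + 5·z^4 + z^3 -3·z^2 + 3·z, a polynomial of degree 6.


|f(z)| ≤ Σ|c_k|·r^k = O(r^6) as r → ∞. Polynomial growth is O(e^{r^ε}) for every ε > 0 (since r^6/e^{r^ε} → 0), so ρ ≤ ε for all ε > 0, i.e. ρ = 0. Every nonconstant polynomial has order 0.
Therefore ρ = 0.

Order ρ = 0.


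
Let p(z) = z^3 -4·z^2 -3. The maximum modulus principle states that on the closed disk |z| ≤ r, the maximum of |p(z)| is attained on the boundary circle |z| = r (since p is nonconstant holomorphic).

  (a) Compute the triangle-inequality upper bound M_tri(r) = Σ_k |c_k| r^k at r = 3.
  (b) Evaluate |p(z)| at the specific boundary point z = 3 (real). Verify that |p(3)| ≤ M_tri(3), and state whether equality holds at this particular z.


Coefficients: c_0 = -3, c_1 = 0, c_2 = -4, c_3 = 1. Radius r = 3.
Part (a). Triangle bound: M_tri(r) = Σ_k |c_k| r^k
  = |-3|·3^0 + |0|·3^1 + |-4|·3^2 + |1|·3^3
  = 3 + 0 + 36 + 27 = 66.
This bounds M(r) := max_{|z|=r} |p(z)| from above; equality holds iff all terms c_k z^k can be made to align in phase at a single z on |z|=r.
Part (b). At z = 3 (real, on the circle |z| = r):
  p(3) = (-3)·3^0 + (0)·3^1 + (-4)·3^2 + (1)·3^3 = -12.
  |p(3)| = 12.
Check: |p(3)| = 12 ≤ 66 = M_tri(3). ✓ Equality does not hold at z = 3 (the coefficients have mixed signs, so the terms do not all align in phase there).

M_tri(3) = 66; |p(3)| = 12; equality at z=3: no.


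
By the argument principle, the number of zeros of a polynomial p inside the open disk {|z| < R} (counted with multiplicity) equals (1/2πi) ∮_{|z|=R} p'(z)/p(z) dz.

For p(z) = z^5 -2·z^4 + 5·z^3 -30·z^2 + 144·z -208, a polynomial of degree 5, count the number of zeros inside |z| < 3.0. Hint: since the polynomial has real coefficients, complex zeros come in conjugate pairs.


The zeros of p are: (2 + 2i), (2 - 2i), (-2 + 3i), (-2 - 3i), 2.
Their magnitudes are: 2.828, 2.828, 3.606, 3.606, 2.
Zeros with |z| < R = 3.0: (2 + 2i), (2 - 2i), 2.
Count = 3.
By the argument principle, (1/2πi) ∮_{|z|=R} p'(z)/p(z) dz equals exactly this count.

Number of zeros inside |z| < 3.0: 3.


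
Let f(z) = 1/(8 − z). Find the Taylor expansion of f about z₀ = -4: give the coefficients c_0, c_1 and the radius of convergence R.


Let w = z − z₀, so z = z₀ + w.
Then 8 − z = 8 − (z₀ + w) = (8 − z₀) − w = 12 − w.
f(z) = 1/(12 − w) = (1/(12)) · 1/(1 − w/(12)) = Σ_{n≥0} w^n / (12)^(n+1).
So c_n = 1/(12)^(n+1):
  c_0 = 1/(12)^1 = 1/12.
  c_1 = 1/(12)^2 = 1/144.
The series is valid for |w/d| < 1, i.e. |z − z₀| < |d|.
Radius of convergence: R = |8 − z₀| = |12| = 12 (distance from z₀ to the singularity z = 8).

c_0 = 1/12, c_1 = 1/144; R = 12.


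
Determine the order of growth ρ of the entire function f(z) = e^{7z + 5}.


|e^{7z + 5}| = e^{Re(7·z) + 5} ≤ e^{7|z|^1 + 5} = e^{7r^1 + 5} on |z| = r, so ρ ≤ 1. Choosing z on |z|=r so that 7·z is real positive (always possible by picking arg z appropriately) gives |f(z)| = e^{7r^1 + 5}, matching the bound. The additive constant 5 does not affect log log M(r) ~ 1·log r. Hence ρ = 1.
Therefore ρ = 1.

Order ρ = 1.


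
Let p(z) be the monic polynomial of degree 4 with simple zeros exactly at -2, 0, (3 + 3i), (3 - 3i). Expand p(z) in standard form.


The polynomial is p(z) = ∏_{α ∈ S} (z − α), where S = {-2, 0, (3 + 3i), (3 - 3i)}.
Expanding the product yields: p(z) = z^4 -4·z^3 + 6·z^2 + 36·z.
Note conjugate pairs combine to real quadratics: (z − (3+3i))(z − (3−3i)) = z² − 6z + 18.
The resulting polynomial has degree 4 and real coefficients as required.

p(z) = z^4 -4·z^3 + 6·z^2 + 36·z.


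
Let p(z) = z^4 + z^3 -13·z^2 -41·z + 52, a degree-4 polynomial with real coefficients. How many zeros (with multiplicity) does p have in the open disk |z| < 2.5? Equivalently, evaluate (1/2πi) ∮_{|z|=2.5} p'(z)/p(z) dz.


The zeros of p are: 4, 1, (-3 + 2i), (-3 - 2i).
Their magnitudes are: 4, 1, 3.606, 3.606.
Zeros with |z| < R = 2.5: 1.
Count = 1.
By the argument principle, (1/2πi) ∮_{|z|=R} p'(z)/p(z) dz equals exactly this count.

Number of zeros inside |z| < 2.5: 1.


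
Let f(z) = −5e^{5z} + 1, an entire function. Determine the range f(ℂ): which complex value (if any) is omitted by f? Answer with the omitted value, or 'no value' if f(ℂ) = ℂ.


Little Picard bounds the complement of f(ℂ) to at most one point.
e^{5z} is never zero on ℂ, so -5·e^{5z} takes every value in ℂ ∖ {0}. Adding 1 shifts the range to ℂ ∖ {1}. Thus f omits exactly the value 1.

Omitted value: 1.


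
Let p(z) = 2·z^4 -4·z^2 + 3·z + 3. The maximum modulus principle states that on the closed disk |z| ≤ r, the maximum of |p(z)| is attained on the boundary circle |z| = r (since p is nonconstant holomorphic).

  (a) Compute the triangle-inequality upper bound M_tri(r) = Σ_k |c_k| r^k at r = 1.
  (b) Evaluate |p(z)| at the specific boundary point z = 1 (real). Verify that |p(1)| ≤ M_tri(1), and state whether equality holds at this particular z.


Coefficients: c_0 = 3, c_1 = 3, c_2 = -4, c_3 = 0, c_4 = 2. Radius r = 1.
Part (a). Triangle bound: M_tri(r) = Σ_k |c_k| r^k
  = |3|·1^0 + |3|·1^1 + |-4|·1^2 + |0|·1^3 + |2|·1^4
  = 3 + 3 + 4 + 0 + 2 = 12.
This bounds M(r) := max_{|z|=r} |p(z)| from above; equality holds iff all terms c_k z^k can be made to align in phase at a single z on |z|=r.
Part (b). At z = 1 (real, on the circle |z| = r):
  p(1) = (3)·1^0 + (3)·1^1 + (-4)·1^2 + (0)·1^3 + (2)·1^4 = 4.
  |p(1)| = 4.
Check: |p(1)| = 4 ≤ 12 = M_tri(1). ✓ Equality does not hold at z = 1 (the coefficients have mixed signs, so the terms do not all align in phase there).

M_tri(1) = 12; |p(1)| = 4; equality at z=1: no.
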